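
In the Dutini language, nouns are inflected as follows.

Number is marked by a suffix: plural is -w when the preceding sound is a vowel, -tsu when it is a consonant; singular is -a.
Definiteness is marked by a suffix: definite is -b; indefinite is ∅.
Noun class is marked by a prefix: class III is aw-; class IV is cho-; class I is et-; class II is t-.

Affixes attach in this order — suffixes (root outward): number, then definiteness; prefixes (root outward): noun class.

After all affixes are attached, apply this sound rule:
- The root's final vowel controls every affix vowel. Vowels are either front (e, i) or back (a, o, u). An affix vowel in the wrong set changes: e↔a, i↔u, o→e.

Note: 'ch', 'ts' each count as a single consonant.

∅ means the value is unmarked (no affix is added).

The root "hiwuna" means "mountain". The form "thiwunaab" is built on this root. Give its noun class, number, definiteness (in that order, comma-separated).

Segment: t-hiwuna-a-b.
noun class: t- → class II.
number: -a → singular.
definiteness: -b → definite.

class II, singular, definite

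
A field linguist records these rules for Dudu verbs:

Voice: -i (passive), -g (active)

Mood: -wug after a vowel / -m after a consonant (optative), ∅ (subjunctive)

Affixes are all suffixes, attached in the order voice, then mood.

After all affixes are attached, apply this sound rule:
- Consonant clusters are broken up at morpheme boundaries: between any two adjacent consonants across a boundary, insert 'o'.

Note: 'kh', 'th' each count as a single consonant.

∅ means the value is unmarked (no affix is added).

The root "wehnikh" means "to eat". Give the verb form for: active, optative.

wehnikhogom

Attach voice active -g → wehnikhg.
Attach mood optative -m (after consonant 'g') → wehnikhgm.
Apply epenthesis: wehnikhgm → wehnikhogom.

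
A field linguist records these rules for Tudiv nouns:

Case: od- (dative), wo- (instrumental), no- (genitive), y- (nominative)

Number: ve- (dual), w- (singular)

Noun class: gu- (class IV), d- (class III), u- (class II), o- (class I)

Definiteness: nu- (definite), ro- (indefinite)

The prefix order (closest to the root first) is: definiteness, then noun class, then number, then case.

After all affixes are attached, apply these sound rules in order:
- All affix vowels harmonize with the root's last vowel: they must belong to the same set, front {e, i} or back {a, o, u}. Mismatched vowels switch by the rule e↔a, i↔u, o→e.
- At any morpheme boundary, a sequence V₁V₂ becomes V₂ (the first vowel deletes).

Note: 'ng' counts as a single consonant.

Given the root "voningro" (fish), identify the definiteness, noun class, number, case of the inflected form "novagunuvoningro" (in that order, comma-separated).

Segment: no-ve-gu-nu-voningro.
definiteness: nu- → definite.
noun class: gu- → class IV.
number: ve- → dual.
case: no- → genitive.

definite, class IV, dual, genitive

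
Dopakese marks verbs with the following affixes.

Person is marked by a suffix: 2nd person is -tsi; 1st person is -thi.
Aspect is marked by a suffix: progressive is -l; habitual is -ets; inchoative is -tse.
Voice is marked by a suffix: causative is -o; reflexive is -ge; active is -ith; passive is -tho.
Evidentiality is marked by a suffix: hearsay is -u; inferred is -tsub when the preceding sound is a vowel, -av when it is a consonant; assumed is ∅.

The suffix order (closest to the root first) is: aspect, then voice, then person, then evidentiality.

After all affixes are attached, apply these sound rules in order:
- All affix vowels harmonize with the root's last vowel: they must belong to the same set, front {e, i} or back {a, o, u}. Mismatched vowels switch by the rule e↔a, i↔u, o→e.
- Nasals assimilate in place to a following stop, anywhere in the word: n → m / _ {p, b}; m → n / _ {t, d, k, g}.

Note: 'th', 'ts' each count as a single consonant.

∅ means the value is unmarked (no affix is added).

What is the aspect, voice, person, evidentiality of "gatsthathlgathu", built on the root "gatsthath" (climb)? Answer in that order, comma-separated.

progressive, reflexive, 1st person, assumed

Segment: gatsthath-l-ge-thi.
aspect: -l → progressive.
voice: -ge → reflexive.
person: -thi → 1st person.
evidentiality: ∅ → assumed.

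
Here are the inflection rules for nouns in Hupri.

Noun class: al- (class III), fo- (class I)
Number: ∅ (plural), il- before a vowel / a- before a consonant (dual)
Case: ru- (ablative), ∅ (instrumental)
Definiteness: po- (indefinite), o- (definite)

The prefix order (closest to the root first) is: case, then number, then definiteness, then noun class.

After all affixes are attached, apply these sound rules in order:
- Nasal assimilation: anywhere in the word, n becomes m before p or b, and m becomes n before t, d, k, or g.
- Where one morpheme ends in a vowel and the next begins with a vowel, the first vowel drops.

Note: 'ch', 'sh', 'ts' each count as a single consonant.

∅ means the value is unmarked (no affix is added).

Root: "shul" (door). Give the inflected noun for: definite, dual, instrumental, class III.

case = instrumental: zero marking, form stays shul.
Attach number dual a- (before consonant 'sh') → ashul.
Attach definiteness definite o- → oashul.
Attach noun class class III al- → aloashul.
Nasal assimilation: no change.
Apply vowel deletion: aloashul → alashul.

alashul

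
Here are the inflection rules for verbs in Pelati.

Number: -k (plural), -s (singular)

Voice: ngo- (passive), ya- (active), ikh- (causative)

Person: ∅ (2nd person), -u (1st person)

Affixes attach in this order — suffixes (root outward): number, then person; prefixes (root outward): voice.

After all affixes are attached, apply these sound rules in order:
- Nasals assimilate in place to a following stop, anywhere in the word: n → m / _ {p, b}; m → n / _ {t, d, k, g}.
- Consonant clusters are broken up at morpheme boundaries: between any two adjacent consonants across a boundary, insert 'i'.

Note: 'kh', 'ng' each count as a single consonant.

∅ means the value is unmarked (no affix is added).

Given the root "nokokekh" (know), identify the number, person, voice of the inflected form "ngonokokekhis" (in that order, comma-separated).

Segment: ngo-nokokekh-s.
number: -s → singular.
person: ∅ → 2nd person.
voice: ngo- → passive.

singular, 2nd person, passive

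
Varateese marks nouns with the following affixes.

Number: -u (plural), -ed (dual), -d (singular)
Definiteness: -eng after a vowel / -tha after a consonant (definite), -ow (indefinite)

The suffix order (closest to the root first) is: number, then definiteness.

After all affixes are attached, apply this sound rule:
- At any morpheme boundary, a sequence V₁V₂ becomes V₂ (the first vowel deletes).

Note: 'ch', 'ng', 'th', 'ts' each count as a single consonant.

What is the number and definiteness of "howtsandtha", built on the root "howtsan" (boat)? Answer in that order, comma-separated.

Segment: howtsan-d-tha.
number: -d → singular.
definiteness: -eng/tha → definite.

singular, definite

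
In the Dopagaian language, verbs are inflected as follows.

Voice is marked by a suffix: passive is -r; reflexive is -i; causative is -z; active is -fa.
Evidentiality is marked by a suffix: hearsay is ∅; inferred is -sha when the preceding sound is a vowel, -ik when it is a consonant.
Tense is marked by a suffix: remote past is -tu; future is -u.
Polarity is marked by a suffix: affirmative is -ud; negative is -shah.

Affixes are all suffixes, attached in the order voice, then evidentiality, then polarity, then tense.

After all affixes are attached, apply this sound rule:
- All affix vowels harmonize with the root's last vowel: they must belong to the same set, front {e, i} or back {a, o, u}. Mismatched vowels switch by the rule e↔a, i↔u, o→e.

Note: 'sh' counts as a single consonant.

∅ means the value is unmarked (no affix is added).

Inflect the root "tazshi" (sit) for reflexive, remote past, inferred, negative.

tazshiisheshehti

Attach voice reflexive -i → tazshii.
Attach evidentiality inferred -sha (after vowel 'i') → tazshiisha.
Attach polarity negative -shah → tazshiishashah.
Attach tense remote past -tu → tazshiishashahtu.
Apply vowel harmony: tazshiishashahtu → tazshiisheshehti.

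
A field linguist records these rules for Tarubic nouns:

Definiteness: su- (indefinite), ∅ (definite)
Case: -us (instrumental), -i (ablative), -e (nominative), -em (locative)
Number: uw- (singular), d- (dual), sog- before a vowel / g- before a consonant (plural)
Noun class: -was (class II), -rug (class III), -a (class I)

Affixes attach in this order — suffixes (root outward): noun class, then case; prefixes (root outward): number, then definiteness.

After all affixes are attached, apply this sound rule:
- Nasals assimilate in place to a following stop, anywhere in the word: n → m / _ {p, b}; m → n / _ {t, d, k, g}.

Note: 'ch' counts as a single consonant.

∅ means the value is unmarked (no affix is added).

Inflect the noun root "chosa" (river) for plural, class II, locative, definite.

Attach noun class class II -was → chosawas.
Attach number plural g- (before consonant 'ch') → gchosawas.
Attach case locative -em → gchosawasem.
definiteness = definite: zero marking, form stays gchosawasem.
Nasal assimilation: no change.

gchosawasem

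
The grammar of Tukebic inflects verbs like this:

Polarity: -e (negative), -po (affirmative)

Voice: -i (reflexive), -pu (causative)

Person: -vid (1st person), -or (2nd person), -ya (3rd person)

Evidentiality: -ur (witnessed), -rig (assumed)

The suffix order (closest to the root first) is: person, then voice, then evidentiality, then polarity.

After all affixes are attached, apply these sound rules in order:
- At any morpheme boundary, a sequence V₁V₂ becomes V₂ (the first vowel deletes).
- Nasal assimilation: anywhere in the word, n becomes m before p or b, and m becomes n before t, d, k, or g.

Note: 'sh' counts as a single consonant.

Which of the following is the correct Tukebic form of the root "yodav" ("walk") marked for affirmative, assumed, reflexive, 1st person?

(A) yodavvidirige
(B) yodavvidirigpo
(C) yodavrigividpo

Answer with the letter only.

Attach person 1st person -vid → yodavvid.
Attach voice reflexive -i → yodavvidi.
Attach evidentiality assumed -rig → yodavvidirig.
Attach polarity affirmative -po → yodavvidirigpo.
Vowel deletion: no change.
Nasal assimilation: no change.
So the correct form is yodavvidirigpo, option (B).
(A) yodavvidirige is wrong: it uses negative instead of affirmative for polarity.
(C) yodavrigividpo is wrong: it has the affixes in the wrong order.

B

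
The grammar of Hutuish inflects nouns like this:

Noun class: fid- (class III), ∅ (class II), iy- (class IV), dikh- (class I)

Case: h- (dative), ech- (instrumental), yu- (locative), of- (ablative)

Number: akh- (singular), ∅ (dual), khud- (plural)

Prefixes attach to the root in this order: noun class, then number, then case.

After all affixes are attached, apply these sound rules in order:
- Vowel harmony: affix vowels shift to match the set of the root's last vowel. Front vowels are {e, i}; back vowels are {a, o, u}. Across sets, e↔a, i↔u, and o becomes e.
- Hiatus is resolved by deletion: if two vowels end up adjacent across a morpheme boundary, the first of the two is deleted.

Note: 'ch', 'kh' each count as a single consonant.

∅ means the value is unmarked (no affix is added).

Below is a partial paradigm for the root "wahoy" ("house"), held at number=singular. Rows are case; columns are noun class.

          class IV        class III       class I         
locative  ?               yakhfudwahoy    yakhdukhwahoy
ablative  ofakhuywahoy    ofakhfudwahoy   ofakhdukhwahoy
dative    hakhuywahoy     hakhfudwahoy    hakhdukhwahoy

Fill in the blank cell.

Attach noun class class IV iy- → iywahoy.
Attach number singular akh- → akhiywahoy.
Attach case locative yu- → yuakhiywahoy.
Apply vowel harmony: yuakhiywahoy → yuakhuywahoy.
Apply vowel deletion: yuakhuywahoy → yakhuywahoy.

yakhuywahoy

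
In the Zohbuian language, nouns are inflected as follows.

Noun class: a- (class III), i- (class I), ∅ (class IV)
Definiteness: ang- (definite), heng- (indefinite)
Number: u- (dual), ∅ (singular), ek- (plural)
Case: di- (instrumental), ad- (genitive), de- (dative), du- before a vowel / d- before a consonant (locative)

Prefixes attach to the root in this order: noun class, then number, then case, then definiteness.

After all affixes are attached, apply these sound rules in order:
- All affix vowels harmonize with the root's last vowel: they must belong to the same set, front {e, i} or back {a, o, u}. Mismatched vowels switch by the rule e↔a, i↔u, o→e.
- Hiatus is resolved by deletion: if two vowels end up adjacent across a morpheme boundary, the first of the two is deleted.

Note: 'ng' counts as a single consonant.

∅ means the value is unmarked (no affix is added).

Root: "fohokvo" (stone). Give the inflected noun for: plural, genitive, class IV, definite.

angadakfohokvo

noun class = class IV: zero marking, form stays fohokvo.
Attach number plural ek- → ekfohokvo.
Attach case genitive ad- → adekfohokvo.
Attach definiteness definite ang- → angadekfohokvo.
Apply vowel harmony: angadekfohokvo → angadakfohokvo.
Vowel deletion: no change.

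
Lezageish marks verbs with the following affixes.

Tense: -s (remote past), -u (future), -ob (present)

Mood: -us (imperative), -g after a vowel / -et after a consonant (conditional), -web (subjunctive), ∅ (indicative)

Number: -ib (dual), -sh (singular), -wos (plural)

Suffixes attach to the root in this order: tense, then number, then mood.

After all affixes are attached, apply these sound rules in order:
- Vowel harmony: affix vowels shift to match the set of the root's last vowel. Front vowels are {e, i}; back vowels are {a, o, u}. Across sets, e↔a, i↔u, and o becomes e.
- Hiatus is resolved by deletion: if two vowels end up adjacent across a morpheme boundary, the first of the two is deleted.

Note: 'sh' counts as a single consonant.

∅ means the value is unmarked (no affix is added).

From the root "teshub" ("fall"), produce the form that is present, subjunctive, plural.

teshubobwoswab

Attach tense present -ob → teshubob.
Attach number plural -wos → teshubobwos.
Attach mood subjunctive -web → teshubobwosweb.
Apply vowel harmony: teshubobwosweb → teshubobwoswab.
Vowel deletion: no change.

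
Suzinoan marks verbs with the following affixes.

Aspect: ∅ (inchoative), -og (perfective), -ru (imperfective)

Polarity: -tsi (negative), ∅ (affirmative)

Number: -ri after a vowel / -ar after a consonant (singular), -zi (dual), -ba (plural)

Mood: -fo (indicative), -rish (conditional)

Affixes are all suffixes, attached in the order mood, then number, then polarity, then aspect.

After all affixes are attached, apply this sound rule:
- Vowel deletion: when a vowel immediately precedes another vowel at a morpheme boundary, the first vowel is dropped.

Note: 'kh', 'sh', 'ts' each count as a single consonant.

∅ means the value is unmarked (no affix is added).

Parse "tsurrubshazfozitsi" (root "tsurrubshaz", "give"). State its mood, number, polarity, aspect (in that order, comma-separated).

Segment: tsurrubshaz-fo-zi-tsi.
mood: -fo → indicative.
number: -zi → dual.
polarity: -tsi → negative.
aspect: ∅ → inchoative.

indicative, dual, negative, inchoative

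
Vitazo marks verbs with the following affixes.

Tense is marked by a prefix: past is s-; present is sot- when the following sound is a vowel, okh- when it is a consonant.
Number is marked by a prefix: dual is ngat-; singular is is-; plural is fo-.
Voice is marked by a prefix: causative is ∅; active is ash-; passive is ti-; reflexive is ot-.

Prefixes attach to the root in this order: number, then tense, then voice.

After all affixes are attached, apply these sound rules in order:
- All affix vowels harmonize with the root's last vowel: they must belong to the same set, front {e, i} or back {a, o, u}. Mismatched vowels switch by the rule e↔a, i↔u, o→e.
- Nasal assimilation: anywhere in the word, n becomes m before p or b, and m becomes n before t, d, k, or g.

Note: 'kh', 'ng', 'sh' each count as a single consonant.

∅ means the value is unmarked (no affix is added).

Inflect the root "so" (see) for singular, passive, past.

tususso

Attach number singular is- → isso.
Attach tense past s- → sisso.
Attach voice passive ti- → tisisso.
Apply vowel harmony: tisisso → tususso.
Nasal assimilation: no change.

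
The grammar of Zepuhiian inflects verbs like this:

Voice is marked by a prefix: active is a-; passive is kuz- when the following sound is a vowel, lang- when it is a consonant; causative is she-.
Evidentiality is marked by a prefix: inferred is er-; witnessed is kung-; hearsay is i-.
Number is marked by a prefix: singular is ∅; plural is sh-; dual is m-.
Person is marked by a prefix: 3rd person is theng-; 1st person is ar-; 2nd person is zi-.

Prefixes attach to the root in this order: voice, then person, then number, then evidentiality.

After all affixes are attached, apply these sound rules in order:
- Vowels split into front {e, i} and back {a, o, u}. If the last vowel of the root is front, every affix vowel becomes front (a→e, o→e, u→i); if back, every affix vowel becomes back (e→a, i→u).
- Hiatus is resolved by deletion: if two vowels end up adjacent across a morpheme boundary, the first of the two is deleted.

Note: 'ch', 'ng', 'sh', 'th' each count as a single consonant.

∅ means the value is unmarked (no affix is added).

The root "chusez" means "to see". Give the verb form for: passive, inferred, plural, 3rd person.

ershthenglengchusez

Attach voice passive lang- (before consonant 'ch') → langchusez.
Attach person 3rd person theng- → thenglangchusez.
Attach number plural sh- → shthenglangchusez.
Attach evidentiality inferred er- → ershthenglangchusez.
Apply vowel harmony: ershthenglangchusez → ershthenglengchusez.
Vowel deletion: no change.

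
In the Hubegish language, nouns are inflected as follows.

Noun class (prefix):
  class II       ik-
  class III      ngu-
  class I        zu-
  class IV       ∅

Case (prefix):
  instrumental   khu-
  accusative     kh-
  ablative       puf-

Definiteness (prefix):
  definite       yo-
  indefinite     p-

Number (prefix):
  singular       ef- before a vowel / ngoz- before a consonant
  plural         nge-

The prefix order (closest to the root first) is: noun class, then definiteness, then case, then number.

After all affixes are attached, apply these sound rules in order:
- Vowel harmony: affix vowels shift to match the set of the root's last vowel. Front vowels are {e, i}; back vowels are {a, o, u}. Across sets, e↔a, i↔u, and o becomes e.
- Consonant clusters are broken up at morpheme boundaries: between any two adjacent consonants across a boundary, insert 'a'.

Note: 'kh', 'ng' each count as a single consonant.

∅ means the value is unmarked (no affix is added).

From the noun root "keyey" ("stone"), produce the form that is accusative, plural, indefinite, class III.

ngekhapangikeyey

Attach noun class class III ngu- → ngukeyey.
Attach definiteness indefinite p- → pngukeyey.
Attach case accusative kh- → khpngukeyey.
Attach number plural nge- → ngekhpngukeyey.
Apply vowel harmony: ngekhpngukeyey → ngekhpngikeyey.
Apply epenthesis: ngekhpngikeyey → ngekhapangikeyey.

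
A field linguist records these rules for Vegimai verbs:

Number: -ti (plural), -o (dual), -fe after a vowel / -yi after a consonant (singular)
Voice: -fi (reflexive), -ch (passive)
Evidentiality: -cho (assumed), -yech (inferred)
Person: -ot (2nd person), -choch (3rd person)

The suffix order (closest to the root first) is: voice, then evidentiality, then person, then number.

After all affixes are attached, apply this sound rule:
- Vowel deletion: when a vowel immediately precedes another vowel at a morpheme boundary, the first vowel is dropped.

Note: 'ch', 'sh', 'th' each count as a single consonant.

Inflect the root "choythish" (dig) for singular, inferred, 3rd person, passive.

Attach voice passive -ch → choythishch.
Attach evidentiality inferred -yech → choythishchyech.
Attach person 3rd person -choch → choythishchyechchoch.
Attach number singular -yi (after consonant 'ch') → choythishchyechchochyi.
Vowel deletion: no change.

choythishchyechchochyi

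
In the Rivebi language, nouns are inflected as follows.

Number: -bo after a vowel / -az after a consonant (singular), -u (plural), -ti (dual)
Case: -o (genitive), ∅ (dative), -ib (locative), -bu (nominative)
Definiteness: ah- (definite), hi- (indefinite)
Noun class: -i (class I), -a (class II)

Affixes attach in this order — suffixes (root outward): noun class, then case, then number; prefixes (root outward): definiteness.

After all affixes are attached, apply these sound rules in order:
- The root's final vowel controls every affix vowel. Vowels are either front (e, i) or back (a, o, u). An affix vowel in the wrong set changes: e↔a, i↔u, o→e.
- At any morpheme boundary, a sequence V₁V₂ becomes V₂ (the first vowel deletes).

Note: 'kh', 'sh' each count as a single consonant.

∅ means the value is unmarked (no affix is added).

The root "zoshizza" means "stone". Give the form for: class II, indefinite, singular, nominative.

Attach noun class class II -a → zoshizzaa.
Attach case nominative -bu → zoshizzaabu.
Attach number singular -bo (after vowel 'u') → zoshizzaabubo.
Attach definiteness indefinite hi- → hizoshizzaabubo.
Apply vowel harmony: hizoshizzaabubo → huzoshizzaabubo.
Apply vowel deletion: huzoshizzaabubo → huzoshizzabubo.

huzoshizzabubo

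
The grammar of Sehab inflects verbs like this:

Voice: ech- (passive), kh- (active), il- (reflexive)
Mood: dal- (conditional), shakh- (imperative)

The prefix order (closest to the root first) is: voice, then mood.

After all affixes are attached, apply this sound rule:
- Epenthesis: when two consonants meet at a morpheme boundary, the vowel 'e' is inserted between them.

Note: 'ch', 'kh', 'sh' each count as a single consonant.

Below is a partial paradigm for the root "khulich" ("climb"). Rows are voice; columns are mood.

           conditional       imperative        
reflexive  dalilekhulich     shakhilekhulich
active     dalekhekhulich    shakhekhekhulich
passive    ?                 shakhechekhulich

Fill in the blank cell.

dalechekhulich

Attach voice passive ech- → echkhulich.
Attach mood conditional dal- → dalechkhulich.
Apply epenthesis: dalechkhulich → dalechekhulich.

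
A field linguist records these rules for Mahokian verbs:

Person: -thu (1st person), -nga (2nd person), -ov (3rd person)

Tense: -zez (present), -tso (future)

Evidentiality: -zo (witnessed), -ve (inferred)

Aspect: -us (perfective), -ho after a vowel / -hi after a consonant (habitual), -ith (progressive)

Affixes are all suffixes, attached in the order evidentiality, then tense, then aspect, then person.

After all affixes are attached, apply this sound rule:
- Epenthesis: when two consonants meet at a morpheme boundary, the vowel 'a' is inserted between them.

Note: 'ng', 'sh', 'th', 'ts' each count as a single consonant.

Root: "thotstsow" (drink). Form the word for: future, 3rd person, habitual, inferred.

thotstsowavetsohoov

Attach evidentiality inferred -ve → thotstsowve.
Attach tense future -tso → thotstsowvetso.
Attach aspect habitual -ho (after vowel 'o') → thotstsowvetsoho.
Attach person 3rd person -ov → thotstsowvetsohoov.
Apply epenthesis: thotstsowvetsohoov → thotstsowavetsohoov.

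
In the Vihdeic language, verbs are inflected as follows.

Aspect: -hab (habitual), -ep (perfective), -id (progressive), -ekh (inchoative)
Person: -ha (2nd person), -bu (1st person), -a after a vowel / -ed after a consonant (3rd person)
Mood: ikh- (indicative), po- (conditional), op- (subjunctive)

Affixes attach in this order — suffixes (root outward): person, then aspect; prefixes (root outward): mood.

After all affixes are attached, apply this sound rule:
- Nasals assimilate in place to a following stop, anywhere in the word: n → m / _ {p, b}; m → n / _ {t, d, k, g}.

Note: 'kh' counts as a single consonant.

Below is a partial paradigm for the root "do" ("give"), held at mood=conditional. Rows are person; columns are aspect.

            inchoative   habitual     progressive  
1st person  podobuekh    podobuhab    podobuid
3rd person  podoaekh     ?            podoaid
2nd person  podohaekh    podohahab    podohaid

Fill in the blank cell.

Attach person 3rd person -a (after vowel 'o') → doa.
Attach mood conditional po- → podoa.
Attach aspect habitual -hab → podoahab.
Nasal assimilation: no change.

podoahab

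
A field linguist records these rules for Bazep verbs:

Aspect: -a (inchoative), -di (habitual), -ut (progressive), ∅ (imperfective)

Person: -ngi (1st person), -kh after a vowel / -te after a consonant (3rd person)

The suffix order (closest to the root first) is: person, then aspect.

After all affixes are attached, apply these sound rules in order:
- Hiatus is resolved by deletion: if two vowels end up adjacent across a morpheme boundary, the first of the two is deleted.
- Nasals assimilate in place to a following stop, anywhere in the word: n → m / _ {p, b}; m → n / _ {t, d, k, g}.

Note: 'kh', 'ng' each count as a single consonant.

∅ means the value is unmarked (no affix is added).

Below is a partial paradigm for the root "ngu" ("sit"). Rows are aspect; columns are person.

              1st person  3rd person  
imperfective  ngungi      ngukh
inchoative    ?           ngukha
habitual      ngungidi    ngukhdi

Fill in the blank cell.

ngunga

Attach person 1st person -ngi → ngungi.
Attach aspect inchoative -a → ngungia.
Apply vowel deletion: ngungia → ngunga.
Nasal assimilation: no change.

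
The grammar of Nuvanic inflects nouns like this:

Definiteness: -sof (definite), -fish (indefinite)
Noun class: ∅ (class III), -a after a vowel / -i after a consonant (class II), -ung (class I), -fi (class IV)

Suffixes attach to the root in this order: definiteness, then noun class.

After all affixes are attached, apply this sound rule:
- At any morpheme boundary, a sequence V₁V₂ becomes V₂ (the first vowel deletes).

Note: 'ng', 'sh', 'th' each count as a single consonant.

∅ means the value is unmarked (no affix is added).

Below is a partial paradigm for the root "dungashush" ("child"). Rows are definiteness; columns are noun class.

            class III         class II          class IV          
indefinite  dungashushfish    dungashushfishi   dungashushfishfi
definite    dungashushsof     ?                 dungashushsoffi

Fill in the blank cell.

dungashushsofi

Attach definiteness definite -sof → dungashushsof.
Attach noun class class II -i (after consonant 'f') → dungashushsofi.
Vowel deletion: no change.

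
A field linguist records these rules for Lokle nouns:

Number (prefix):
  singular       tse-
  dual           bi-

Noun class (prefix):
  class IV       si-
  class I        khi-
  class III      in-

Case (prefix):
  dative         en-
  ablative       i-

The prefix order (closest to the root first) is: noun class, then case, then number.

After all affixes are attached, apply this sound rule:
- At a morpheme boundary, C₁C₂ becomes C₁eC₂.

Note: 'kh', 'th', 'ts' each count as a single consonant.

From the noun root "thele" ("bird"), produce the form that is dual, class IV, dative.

Attach noun class class IV si- → sithele.
Attach case dative en- → ensithele.
Attach number dual bi- → biensithele.
Apply epenthesis: biensithele → bienesithele.

bienesithele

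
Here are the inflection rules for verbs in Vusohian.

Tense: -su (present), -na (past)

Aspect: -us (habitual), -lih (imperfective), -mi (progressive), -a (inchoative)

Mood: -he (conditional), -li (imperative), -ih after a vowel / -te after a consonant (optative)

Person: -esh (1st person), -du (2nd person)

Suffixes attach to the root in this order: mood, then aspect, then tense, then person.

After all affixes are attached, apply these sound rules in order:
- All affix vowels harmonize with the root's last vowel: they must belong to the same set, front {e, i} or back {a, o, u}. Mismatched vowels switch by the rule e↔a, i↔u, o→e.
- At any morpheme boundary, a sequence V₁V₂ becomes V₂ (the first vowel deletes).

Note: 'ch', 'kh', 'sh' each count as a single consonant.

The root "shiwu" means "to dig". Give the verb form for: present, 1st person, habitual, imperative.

shiwulussash

Attach mood imperative -li → shiwuli.
Attach aspect habitual -us → shiwulius.
Attach tense present -su → shiwuliussu.
Attach person 1st person -esh → shiwuliussuesh.
Apply vowel harmony: shiwuliussuesh → shiwuluussuash.
Apply vowel deletion: shiwuluussuash → shiwulussash.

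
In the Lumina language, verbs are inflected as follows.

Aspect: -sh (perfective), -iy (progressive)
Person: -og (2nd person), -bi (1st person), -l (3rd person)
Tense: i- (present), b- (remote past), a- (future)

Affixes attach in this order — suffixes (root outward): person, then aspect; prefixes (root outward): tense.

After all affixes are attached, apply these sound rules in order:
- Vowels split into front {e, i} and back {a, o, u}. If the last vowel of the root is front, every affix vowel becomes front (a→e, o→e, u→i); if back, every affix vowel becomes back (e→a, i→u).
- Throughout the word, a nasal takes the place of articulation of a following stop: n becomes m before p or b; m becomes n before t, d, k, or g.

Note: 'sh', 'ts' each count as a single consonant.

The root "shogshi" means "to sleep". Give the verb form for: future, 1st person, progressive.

eshogshibiiy

Attach person 1st person -bi → shogshibi.
Attach aspect progressive -iy → shogshibiiy.
Attach tense future a- → ashogshibiiy.
Apply vowel harmony: ashogshibiiy → eshogshibiiy.
Nasal assimilation: no change.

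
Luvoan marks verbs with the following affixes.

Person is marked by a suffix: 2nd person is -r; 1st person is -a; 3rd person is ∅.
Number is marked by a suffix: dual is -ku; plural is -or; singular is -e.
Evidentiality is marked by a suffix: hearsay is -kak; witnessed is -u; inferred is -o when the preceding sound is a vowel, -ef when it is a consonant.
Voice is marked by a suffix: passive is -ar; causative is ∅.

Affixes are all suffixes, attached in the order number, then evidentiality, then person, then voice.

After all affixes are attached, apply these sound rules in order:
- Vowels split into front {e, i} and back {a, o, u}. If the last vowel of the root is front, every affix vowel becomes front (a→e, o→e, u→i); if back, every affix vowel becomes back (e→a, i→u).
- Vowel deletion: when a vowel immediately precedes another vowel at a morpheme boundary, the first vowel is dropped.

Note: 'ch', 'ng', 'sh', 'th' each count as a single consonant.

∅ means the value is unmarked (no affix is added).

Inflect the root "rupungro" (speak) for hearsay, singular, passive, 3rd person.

rupungrakakar

Attach number singular -e → rupungroe.
Attach evidentiality hearsay -kak → rupungroekak.
person = 3rd person: zero marking, form stays rupungroekak.
Attach voice passive -ar → rupungroekakar.
Apply vowel harmony: rupungroekakar → rupungroakakar.
Apply vowel deletion: rupungroakakar → rupungrakakar.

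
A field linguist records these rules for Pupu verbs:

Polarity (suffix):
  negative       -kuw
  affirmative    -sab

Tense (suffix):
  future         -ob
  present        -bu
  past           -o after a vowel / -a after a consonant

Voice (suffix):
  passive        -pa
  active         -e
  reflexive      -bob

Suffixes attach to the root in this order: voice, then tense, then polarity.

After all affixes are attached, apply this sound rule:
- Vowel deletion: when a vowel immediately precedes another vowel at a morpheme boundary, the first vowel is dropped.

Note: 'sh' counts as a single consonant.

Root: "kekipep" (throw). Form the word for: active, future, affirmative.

kekipepobsab

Attach voice active -e → kekipepe.
Attach tense future -ob → kekipepeob.
Attach polarity affirmative -sab → kekipepeobsab.
Apply vowel deletion: kekipepeobsab → kekipepobsab.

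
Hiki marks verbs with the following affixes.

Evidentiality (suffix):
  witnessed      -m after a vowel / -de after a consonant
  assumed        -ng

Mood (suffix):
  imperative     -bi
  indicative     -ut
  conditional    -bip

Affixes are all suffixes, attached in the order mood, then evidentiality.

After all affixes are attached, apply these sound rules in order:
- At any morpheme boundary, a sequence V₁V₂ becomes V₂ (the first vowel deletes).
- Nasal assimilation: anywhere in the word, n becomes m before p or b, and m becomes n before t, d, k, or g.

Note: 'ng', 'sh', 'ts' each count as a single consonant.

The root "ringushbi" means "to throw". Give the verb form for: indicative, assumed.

ringushbutng

Attach mood indicative -ut → ringushbiut.
Attach evidentiality assumed -ng → ringushbiutng.
Apply vowel deletion: ringushbiutng → ringushbutng.
Nasal assimilation: no change.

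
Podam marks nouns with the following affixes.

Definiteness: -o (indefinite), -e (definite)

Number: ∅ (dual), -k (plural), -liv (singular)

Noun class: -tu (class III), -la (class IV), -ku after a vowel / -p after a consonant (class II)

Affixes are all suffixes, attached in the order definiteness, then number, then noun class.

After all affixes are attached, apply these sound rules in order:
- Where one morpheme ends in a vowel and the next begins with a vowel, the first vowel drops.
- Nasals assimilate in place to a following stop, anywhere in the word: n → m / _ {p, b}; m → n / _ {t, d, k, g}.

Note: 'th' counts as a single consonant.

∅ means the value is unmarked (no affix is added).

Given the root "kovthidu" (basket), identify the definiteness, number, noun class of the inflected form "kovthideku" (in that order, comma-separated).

Segment: kovthidu-e-ku.
definiteness: -e → definite.
number: ∅ → dual.
noun class: -ku/p → class II.

definite, dual, class II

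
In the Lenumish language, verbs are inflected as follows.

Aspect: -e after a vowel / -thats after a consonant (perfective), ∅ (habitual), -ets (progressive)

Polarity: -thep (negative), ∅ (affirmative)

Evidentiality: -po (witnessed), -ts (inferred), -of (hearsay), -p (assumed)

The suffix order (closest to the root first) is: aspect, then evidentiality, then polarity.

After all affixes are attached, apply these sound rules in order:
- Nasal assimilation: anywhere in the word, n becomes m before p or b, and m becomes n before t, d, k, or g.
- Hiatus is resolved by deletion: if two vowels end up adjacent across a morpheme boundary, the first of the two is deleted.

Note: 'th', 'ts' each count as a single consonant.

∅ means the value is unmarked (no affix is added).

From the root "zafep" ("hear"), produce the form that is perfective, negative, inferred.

Attach aspect perfective -thats (after consonant 'p') → zafepthats.
Attach evidentiality inferred -ts → zafepthatsts.
Attach polarity negative -thep → zafepthatststhep.
Nasal assimilation: no change.
Vowel deletion: no change.

zafepthatststhep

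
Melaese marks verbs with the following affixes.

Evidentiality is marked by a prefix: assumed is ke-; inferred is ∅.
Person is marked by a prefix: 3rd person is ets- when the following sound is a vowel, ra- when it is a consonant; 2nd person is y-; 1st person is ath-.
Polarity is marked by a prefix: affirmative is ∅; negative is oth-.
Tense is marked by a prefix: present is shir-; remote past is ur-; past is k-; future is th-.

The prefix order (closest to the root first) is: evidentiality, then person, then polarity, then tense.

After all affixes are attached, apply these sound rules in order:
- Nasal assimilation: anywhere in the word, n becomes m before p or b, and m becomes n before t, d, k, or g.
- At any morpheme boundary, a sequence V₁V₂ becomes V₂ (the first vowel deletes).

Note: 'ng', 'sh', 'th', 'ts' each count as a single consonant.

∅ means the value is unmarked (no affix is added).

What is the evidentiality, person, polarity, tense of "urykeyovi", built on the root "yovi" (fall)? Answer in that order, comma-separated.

Segment: ur-y-ke-yovi.
evidentiality: ke- → assumed.
person: y- → 2nd person.
polarity: ∅ → affirmative.
tense: ur- → remote past.

assumed, 2nd person, affirmative, remote past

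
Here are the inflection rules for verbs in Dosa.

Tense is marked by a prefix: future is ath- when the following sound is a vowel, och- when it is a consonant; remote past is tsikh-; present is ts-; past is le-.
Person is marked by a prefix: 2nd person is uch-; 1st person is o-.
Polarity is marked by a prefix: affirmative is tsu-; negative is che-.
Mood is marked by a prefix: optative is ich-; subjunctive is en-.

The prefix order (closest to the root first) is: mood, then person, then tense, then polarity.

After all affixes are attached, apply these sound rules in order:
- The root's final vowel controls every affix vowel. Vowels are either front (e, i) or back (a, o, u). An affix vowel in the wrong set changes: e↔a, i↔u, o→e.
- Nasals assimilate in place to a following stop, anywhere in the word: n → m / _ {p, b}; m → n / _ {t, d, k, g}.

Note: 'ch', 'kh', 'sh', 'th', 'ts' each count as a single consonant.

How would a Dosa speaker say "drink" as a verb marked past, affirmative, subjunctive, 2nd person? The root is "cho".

Attach mood subjunctive en- → encho.
Attach person 2nd person uch- → uchencho.
Attach tense past le- → leuchencho.
Attach polarity affirmative tsu- → tsuleuchencho.
Apply vowel harmony: tsuleuchencho → tsulauchancho.
Nasal assimilation: no change.

tsulauchancho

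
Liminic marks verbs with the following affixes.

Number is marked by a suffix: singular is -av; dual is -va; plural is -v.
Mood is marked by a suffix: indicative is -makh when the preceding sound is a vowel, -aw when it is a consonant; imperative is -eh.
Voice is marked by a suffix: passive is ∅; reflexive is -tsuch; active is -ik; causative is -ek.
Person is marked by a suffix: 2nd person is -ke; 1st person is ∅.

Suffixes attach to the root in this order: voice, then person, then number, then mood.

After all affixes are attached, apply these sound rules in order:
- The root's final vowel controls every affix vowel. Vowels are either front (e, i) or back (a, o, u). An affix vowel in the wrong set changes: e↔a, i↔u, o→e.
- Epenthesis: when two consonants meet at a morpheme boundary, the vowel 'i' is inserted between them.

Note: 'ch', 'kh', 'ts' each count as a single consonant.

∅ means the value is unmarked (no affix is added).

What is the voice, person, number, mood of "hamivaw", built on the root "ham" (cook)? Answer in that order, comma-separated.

passive, 1st person, plural, indicative

Segment: ham-v-aw.
voice: ∅ → passive.
person: ∅ → 1st person.
number: -v → plural.
mood: -makh/aw → indicative.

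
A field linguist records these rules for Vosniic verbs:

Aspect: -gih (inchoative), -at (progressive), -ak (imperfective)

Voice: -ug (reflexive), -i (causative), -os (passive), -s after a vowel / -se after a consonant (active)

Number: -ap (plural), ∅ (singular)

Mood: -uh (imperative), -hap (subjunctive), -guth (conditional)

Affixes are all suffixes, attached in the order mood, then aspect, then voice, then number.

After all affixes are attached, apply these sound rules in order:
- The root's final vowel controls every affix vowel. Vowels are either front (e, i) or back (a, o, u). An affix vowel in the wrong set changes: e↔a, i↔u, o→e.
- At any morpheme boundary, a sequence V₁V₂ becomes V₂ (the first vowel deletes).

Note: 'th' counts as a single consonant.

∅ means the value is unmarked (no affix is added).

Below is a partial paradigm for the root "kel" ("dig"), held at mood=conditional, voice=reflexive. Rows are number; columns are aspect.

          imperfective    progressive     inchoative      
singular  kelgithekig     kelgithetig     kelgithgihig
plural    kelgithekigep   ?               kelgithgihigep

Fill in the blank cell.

kelgithetigep

Attach mood conditional -guth → kelguth.
Attach aspect progressive -at → kelguthat.
Attach voice reflexive -ug → kelguthatug.
Attach number plural -ap → kelguthatugap.
Apply vowel harmony: kelguthatugap → kelgithetigep.
Vowel deletion: no change.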